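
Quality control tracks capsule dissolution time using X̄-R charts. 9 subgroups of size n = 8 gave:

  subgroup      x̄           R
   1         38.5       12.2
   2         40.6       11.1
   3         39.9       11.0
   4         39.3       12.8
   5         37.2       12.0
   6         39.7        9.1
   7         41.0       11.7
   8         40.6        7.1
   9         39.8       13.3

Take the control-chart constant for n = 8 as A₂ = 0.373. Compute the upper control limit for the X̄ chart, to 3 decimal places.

X̄̄ = (38.5 + 40.6 + 39.9 + 39.3 + 37.2 + 39.7 + 41.0 + 40.6 + 39.8) / 9 = 356.6000 / 9 = 39.6222
R̄ = (12.2 + 11.1 + 11.0 + 12.8 + 12.0 + 9.1 + 11.7 + 7.1 + 13.3) / 9 = 100.3000 / 9 = 11.1444
UCL = X̄̄ + A₂·R̄ = 39.6222 + 0.373 × 11.1444 = 43.7791

43.779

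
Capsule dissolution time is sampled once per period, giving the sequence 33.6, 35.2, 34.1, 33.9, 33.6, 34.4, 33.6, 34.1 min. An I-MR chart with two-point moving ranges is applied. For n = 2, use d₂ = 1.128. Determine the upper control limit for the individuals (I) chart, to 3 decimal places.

X̄ = (33.6 + 35.2 + 34.1 + 33.9 + 33.6 + 34.4 + 33.6 + 34.1) / 8 = 34.0625
Moving ranges: 1.6, 1.1, 0.2, 0.3, 0.8, 0.8, 0.5; M̄R̄ = 5.3000 / 7 = 0.7571
UCL = X̄ + 3·M̄R̄/d₂ = 34.0625 + 3 × 0.7571 / 1.128 = 36.0762

36.076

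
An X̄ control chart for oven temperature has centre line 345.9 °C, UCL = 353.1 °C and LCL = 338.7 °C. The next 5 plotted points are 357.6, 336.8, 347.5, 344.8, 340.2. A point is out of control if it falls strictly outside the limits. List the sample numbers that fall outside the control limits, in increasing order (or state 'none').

Compare each point to [338.7, 353.1]: sample 1 = 357.6 > UCL; sample 2 = 336.8 < LCL.

1, 2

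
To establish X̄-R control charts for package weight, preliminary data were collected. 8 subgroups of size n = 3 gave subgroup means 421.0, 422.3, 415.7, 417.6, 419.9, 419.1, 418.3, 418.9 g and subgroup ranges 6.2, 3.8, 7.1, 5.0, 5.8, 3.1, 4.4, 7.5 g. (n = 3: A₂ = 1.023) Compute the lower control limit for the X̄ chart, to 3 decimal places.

X̄̄ = (421.0 + 422.3 + 415.7 + 417.6 + 419.9 + 419.1 + 418.3 + 418.9) / 8 = 3352.8000 / 8 = 419.1000
R̄ = (6.2 + 3.8 + 7.1 + 5.0 + 5.8 + 3.1 + 4.4 + 7.5) / 8 = 42.9000 / 8 = 5.3625
LCL = X̄̄ − A₂·R̄ = 419.1000 − 1.023 × 5.3625 = 413.6142

413.614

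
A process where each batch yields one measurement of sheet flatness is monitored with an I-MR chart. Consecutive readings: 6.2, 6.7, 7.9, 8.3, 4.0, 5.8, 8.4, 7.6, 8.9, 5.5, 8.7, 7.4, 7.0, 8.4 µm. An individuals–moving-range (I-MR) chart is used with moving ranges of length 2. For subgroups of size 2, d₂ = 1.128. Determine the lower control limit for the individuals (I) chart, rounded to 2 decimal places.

X̄ = (6.2 + 6.7 + 7.9 + 8.3 + 4.0 + 5.8 + 8.4 + 7.6 + 8.9 + 5.5 + 8.7 + 7.4 + 7.0 + 8.4) / 14 = 7.2000
Moving ranges: 0.5, 1.2, 0.4, 4.3, 1.8, 2.6, 0.8, 1.3, 3.4, 3.2, 1.3, 0.4, 1.4; M̄R̄ = 22.6000 / 13 = 1.7385
LCL = X̄ − 3·M̄R̄/d₂ = 7.2000 − 3 × 1.7385 / 1.128 = 2.5764

2.58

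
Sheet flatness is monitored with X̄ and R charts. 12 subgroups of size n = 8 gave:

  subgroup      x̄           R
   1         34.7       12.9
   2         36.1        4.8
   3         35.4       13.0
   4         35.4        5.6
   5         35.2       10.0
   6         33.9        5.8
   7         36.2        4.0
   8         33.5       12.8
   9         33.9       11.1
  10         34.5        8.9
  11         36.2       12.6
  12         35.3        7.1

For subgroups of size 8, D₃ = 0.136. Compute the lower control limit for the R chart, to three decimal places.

1.231

R̄ = (12.9 + 4.8 + 13.0 + 5.6 + 10.0 + 5.8 + 4.0 + 12.8 + 11.1 + 8.9 + 12.6 + 7.1) / 12 = 108.6000 / 12 = 9.0500
LCL_R = D₃·R̄ = 0.136 × 9.0500 = 1.2308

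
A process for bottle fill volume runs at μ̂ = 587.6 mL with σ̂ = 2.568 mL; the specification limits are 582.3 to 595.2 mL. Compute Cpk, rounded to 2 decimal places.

Cpu = (USL − μ̂) / (3σ̂) = (595.2 − 587.6) / (3 × 2.568) = 0.9865; Cpl = (μ̂ − LSL) / (3σ̂) = (587.6 − 582.3) / (3 × 2.568) = 0.6880; Cpk = min(Cpu, Cpl) = 0.6880

0.69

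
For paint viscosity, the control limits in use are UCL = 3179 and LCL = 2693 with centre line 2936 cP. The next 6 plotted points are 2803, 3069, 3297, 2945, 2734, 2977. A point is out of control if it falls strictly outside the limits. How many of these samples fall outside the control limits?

Compare each point to [2693, 3179]: sample 3 = 3297 > UCL.

1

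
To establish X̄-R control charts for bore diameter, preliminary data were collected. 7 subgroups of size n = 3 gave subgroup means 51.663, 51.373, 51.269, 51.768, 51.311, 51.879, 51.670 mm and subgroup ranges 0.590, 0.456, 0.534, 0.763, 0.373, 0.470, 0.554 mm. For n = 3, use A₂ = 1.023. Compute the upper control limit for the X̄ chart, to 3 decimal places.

52.108

X̄̄ = (51.663 + 51.373 + 51.269 + 51.768 + 51.311 + 51.879 + 51.670) / 7 = 360.9330 / 7 = 51.5619
R̄ = (0.590 + 0.456 + 0.534 + 0.763 + 0.373 + 0.470 + 0.554) / 7 = 3.7400 / 7 = 0.5343
UCL = X̄̄ + A₂·R̄ = 51.5619 + 1.023 × 0.5343 = 52.1084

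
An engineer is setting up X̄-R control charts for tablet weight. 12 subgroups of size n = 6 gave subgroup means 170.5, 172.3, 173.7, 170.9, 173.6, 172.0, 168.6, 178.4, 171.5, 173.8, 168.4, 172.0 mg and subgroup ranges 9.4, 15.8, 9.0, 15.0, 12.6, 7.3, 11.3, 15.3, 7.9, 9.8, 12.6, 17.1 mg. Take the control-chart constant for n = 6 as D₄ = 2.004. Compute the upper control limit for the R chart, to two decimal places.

R̄ = (9.4 + 15.8 + 9.0 + 15.0 + 12.6 + 7.3 + 11.3 + 15.3 + 7.9 + 9.8 + 12.6 + 17.1) / 12 = 143.1000 / 12 = 11.9250
UCL_R = D₄·R̄ = 2.004 × 11.9250 = 23.8977

23.90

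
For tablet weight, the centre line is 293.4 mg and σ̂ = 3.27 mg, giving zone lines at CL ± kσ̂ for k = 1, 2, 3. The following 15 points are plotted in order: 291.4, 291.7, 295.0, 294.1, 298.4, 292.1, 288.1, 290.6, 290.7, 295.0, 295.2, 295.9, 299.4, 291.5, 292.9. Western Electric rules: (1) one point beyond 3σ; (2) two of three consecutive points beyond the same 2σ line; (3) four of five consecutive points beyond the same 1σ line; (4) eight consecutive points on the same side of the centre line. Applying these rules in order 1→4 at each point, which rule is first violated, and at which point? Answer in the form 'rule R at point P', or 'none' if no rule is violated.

Zone of each point (C = within 1σ̂, B = 1σ̂–2σ̂, A = 2σ̂–3σ̂, * = beyond 3σ̂; sign = side of CL): 1:-C, 2:-C, 3:+C, 4:+C, 5:+B, 6:-C, 7:-B, 8:-C, 9:-C, 10:+C, 11:+C, 12:+C, 13:+B, 14:-C, 15:-C
No rule fires across all 15 points.

none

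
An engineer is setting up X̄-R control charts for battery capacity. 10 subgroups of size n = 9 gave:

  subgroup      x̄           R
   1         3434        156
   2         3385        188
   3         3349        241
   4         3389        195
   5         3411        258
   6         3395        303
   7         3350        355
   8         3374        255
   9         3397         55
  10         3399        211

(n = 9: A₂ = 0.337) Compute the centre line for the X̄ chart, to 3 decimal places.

3388.300

X̄̄ = (3434 + 3385 + 3349 + 3389 + 3411 + 3395 + 3350 + 3374 + 3397 + 3399) / 10 = 33883.0000 / 10 = 3388.3000
CL = X̄̄ = 3388.3000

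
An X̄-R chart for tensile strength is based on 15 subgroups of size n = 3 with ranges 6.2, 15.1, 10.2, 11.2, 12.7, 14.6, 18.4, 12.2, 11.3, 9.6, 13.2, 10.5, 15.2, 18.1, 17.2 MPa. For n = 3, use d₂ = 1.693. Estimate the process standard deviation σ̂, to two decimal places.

7.71

R̄ = (6.2 + 15.1 + 10.2 + 11.2 + 12.7 + 14.6 + 18.4 + 12.2 + 11.3 + 9.6 + 13.2 + 10.5 + 15.2 + 18.1 + 17.2) / 15 = 13.0467
σ̂ = R̄ / d₂ = 13.0467 / 1.693 = 7.7062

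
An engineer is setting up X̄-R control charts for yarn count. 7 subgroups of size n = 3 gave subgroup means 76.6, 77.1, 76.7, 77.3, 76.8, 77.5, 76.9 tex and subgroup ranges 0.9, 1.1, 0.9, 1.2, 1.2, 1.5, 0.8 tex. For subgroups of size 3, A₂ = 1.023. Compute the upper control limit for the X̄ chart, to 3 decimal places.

78.096

X̄̄ = (76.6 + 77.1 + 76.7 + 77.3 + 76.8 + 77.5 + 76.9) / 7 = 538.9000 / 7 = 76.9857
R̄ = (0.9 + 1.1 + 0.9 + 1.2 + 1.2 + 1.5 + 0.8) / 7 = 7.6000 / 7 = 1.0857
UCL = X̄̄ + A₂·R̄ = 76.9857 + 1.023 × 1.0857 = 78.0964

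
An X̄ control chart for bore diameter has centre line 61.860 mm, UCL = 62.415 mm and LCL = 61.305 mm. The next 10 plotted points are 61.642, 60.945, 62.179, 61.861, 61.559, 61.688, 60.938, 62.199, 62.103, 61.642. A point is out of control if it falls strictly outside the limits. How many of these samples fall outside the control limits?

Compare each point to [61.305, 62.415]: sample 2 = 60.945 < LCL; sample 7 = 60.938 < LCL.

2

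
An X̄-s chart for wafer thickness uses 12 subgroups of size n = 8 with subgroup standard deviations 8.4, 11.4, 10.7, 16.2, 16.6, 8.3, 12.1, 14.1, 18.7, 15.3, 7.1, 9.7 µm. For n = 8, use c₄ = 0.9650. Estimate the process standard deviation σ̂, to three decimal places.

12.832

s̄ = (8.4 + 11.4 + 10.7 + 16.2 + 16.6 + 8.3 + 12.1 + 14.1 + 18.7 + 15.3 + 7.1 + 9.7) / 12 = 12.3833
σ̂ = s̄ / c₄ = 12.3833 / 0.9650 = 12.8325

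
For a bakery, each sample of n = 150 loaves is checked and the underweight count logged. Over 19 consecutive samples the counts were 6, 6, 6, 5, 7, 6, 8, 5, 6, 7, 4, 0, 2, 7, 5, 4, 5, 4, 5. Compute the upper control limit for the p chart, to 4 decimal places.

p̄ = Σdᵢ / (k·n) = 98 / (19 × 150) = 0.03439
UCL = p̄ + 3·√(p̄(1−p̄)/n) = 0.03439 + 3 × √(0.03439×0.96561/150) = 0.03439 + 3 × 0.01488 = 0.07902

0.0790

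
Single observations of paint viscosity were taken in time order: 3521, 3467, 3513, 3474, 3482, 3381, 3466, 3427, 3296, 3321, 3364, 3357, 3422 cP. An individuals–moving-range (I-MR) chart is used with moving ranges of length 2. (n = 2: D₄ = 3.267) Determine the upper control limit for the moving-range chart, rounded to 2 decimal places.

175.06

Moving ranges: 54, 46, 39, 8, 101, 85, 39, 131, 25, 43, 7, 65; M̄R̄ = 643.0000 / 12 = 53.5833
UCL_MR = D₄·M̄R̄ = 3.267 × 53.5833 = 175.0567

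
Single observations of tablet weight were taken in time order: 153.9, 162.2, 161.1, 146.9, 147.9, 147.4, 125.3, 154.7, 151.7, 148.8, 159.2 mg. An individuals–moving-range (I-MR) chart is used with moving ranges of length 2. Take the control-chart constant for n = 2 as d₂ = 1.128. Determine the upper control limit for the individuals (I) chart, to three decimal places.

X̄ = (153.9 + 162.2 + 161.1 + 146.9 + 147.9 + 147.4 + 125.3 + 154.7 + 151.7 + 148.8 + 159.2) / 11 = 150.8273
Moving ranges: 8.3, 1.1, 14.2, 1.0, 0.5, 22.1, 29.4, 3.0, 2.9, 10.4; M̄R̄ = 92.9000 / 10 = 9.2900
UCL = X̄ + 3·M̄R̄/d₂ = 150.8273 + 3 × 9.2900 / 1.128 = 175.5347

175.535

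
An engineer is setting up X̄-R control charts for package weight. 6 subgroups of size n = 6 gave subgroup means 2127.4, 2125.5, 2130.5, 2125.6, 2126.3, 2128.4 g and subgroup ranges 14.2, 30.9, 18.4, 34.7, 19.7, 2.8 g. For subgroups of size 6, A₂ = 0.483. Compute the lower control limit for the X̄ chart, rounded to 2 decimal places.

X̄̄ = (2127.4 + 2125.5 + 2130.5 + 2125.6 + 2126.3 + 2128.4) / 6 = 12763.7000 / 6 = 2127.2833
R̄ = (14.2 + 30.9 + 18.4 + 34.7 + 19.7 + 2.8) / 6 = 120.7000 / 6 = 20.1167
LCL = X̄̄ − A₂·R̄ = 2127.2833 − 0.483 × 20.1167 = 2117.5670

2117.57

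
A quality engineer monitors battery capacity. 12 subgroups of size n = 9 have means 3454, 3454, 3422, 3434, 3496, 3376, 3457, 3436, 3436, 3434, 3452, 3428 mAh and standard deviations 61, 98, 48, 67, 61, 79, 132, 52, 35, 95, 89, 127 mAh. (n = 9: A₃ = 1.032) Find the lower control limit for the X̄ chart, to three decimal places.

3358.733

X̄̄ = (3454 + 3454 + 3422 + 3434 + 3496 + 3376 + 3457 + 3436 + 3436 + 3434 + 3452 + 3428) / 12 = 3439.9167
s̄ = (61 + 98 + 48 + 67 + 61 + 79 + 132 + 52 + 35 + 95 + 89 + 127) / 12 = 78.6667
LCL = X̄̄ − A₃·s̄ = 3439.9167 − 1.032 × 78.6667 = 3358.7327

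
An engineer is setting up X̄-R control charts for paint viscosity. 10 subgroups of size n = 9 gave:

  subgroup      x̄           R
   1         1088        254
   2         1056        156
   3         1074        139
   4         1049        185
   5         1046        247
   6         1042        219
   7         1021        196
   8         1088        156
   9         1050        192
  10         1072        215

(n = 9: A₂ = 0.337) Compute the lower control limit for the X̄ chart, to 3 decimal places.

992.582

X̄̄ = (1088 + 1056 + 1074 + 1049 + 1046 + 1042 + 1021 + 1088 + 1050 + 1072) / 10 = 10586.0000 / 10 = 1058.6000
R̄ = (254 + 156 + 139 + 185 + 247 + 219 + 196 + 156 + 192 + 215) / 10 = 1959.0000 / 10 = 195.9000
LCL = X̄̄ − A₂·R̄ = 1058.6000 − 0.337 × 195.9000 = 992.5817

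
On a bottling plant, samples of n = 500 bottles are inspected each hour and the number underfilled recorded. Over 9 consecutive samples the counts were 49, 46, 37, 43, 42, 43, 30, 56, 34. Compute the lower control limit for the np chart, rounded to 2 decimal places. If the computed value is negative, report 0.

23.57

p̄ = Σdᵢ / (k·n) = 380 / (9 × 500) = 0.08444
LCL = np̄ − 3·√(np̄(1−p̄)) = 42.2222 − 3 × 6.2175 = 23.5698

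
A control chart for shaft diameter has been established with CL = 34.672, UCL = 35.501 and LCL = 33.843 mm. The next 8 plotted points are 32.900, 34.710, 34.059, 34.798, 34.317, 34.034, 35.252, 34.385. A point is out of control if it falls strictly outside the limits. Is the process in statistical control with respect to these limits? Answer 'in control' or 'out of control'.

out of control

Compare each point to [33.843, 35.501]: sample 1 = 32.900 < LCL.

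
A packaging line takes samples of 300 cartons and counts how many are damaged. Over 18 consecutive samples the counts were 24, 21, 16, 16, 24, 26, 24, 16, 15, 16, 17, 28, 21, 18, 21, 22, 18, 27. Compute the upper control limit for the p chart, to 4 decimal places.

0.1123

p̄ = Σdᵢ / (k·n) = 370 / (18 × 300) = 0.06852
UCL = p̄ + 3·√(p̄(1−p̄)/n) = 0.06852 + 3 × √(0.06852×0.93148/300) = 0.06852 + 3 × 0.01459 = 0.11228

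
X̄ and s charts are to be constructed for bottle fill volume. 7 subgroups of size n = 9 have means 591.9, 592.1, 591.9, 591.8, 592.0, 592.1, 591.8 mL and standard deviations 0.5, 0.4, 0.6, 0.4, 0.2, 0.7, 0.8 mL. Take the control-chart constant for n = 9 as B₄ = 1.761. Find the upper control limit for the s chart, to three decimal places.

s̄ = (0.5 + 0.4 + 0.6 + 0.4 + 0.2 + 0.7 + 0.8) / 7 = 0.5143
UCL_s = B₄·s̄ = 1.761 × 0.5143 = 0.9057

0.906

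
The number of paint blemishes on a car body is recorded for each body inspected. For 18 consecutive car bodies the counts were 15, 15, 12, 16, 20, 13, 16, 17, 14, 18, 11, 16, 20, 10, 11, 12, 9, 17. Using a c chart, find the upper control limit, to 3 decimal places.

26.001

c̄ = (15 + 15 + 12 + 16 + 20 + 13 + 16 + 17 + 14 + 18 + 11 + 16 + 20 + 10 + 11 + 12 + 9 + 17) / 18 = 262 / 18 = 14.5556
UCL = c̄ + 3√c̄ = 14.5556 + 3 × √14.5556 = 14.5556 + 3 × 3.8152 = 26.0011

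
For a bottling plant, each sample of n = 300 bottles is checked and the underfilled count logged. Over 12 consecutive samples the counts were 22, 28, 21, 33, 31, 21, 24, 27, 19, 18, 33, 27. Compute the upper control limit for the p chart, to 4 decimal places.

p̄ = Σdᵢ / (k·n) = 304 / (12 × 300) = 0.08444
UCL = p̄ + 3·√(p̄(1−p̄)/n) = 0.08444 + 3 × √(0.08444×0.91556/300) = 0.08444 + 3 × 0.01605 = 0.13260

0.1326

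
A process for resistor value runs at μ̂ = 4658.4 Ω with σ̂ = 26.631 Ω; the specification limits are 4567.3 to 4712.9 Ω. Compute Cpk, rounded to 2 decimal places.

Cpu = (USL − μ̂) / (3σ̂) = (4712.9 − 4658.4) / (3 × 26.631) = 0.6822; Cpl = (μ̂ − LSL) / (3σ̂) = (4658.4 − 4567.3) / (3 × 26.631) = 1.1403; Cpk = min(Cpu, Cpl) = 0.6822

0.68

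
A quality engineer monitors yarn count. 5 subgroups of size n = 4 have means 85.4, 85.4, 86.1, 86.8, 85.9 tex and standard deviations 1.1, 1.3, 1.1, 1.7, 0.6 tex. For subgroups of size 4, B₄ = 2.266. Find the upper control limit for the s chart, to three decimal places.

s̄ = (1.1 + 1.3 + 1.1 + 1.7 + 0.6) / 5 = 1.1600
UCL_s = B₄·s̄ = 2.266 × 1.1600 = 2.6286

2.629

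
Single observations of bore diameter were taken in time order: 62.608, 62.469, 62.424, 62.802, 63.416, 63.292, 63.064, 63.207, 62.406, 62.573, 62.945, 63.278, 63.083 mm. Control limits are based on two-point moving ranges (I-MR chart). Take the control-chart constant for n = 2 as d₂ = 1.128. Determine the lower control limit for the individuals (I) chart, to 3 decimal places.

X̄ = (62.608 + 62.469 + 62.424 + 62.802 + 63.416 + 63.292 + 63.064 + 63.207 + 62.406 + 62.573 + 62.945 + 63.278 + 63.083) / 13 = 62.8898
Moving ranges: 0.139, 0.045, 0.378, 0.614, 0.124, 0.228, 0.143, 0.801, 0.167, 0.372, 0.333, 0.195; M̄R̄ = 3.5390 / 12 = 0.2949
LCL = X̄ − 3·M̄R̄/d₂ = 62.8898 − 3 × 0.2949 / 1.128 = 62.1054

62.105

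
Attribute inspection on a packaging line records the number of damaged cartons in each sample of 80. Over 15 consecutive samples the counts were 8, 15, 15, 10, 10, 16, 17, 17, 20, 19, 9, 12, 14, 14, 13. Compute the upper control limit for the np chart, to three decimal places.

p̄ = Σdᵢ / (k·n) = 209 / (15 × 80) = 0.17417
UCL = np̄ + 3·√(np̄(1−p̄)) = 13.9333 + 3 × √(13.9333×0.82583) = 13.9333 + 3 × 3.3921 = 24.1098

24.110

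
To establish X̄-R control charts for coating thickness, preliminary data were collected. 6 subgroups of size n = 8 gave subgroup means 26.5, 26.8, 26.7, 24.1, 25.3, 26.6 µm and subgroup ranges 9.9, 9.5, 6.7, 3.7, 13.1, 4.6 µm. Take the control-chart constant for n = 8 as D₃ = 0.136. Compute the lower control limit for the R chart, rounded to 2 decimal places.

R̄ = (9.9 + 9.5 + 6.7 + 3.7 + 13.1 + 4.6) / 6 = 47.5000 / 6 = 7.9167
LCL_R = D₃·R̄ = 0.136 × 7.9167 = 1.0767

1.08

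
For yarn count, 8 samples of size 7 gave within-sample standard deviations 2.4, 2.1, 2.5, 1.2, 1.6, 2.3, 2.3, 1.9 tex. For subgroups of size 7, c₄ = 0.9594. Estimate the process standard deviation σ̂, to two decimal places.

2.12

s̄ = (2.4 + 2.1 + 2.5 + 1.2 + 1.6 + 2.3 + 2.3 + 1.9) / 8 = 2.0375
σ̂ = s̄ / c₄ = 2.0375 / 0.9594 = 2.1237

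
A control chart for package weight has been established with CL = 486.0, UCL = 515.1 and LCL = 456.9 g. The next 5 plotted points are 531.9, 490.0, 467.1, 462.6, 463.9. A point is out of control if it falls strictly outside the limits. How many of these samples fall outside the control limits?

1

Compare each point to [456.9, 515.1]: sample 1 = 531.9 > UCL.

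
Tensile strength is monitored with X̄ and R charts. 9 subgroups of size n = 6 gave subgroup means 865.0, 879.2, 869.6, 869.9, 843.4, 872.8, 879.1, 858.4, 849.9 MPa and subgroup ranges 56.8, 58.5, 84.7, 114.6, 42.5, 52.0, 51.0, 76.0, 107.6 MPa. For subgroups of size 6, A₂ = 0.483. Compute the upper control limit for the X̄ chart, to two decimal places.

899.80

X̄̄ = (865.0 + 879.2 + 869.6 + 869.9 + 843.4 + 872.8 + 879.1 + 858.4 + 849.9) / 9 = 7787.3000 / 9 = 865.2556
R̄ = (56.8 + 58.5 + 84.7 + 114.6 + 42.5 + 52.0 + 51.0 + 76.0 + 107.6) / 9 = 643.7000 / 9 = 71.5222
UCL = X̄̄ + A₂·R̄ = 865.2556 + 0.483 × 71.5222 = 899.8008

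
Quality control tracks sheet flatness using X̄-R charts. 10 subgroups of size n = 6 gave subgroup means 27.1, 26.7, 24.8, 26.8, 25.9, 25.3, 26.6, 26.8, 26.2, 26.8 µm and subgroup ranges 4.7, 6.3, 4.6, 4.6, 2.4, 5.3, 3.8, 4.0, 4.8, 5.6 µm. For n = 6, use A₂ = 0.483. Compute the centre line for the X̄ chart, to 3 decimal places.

X̄̄ = (27.1 + 26.7 + 24.8 + 26.8 + 25.9 + 25.3 + 26.6 + 26.8 + 26.2 + 26.8) / 10 = 263.0000 / 10 = 26.3000
CL = X̄̄ = 26.3000

26.300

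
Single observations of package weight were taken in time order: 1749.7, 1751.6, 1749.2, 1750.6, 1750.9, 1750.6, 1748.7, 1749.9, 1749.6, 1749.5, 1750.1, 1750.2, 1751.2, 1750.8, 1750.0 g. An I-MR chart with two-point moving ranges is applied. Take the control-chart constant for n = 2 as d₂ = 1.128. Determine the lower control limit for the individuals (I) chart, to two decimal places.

X̄ = (1749.7 + 1751.6 + 1749.2 + 1750.6 + 1750.9 + 1750.6 + 1748.7 + 1749.9 + 1749.6 + 1749.5 + 1750.1 + 1750.2 + 1751.2 + 1750.8 + 1750.0) / 15 = 1750.1733
Moving ranges: 1.9, 2.4, 1.4, 0.3, 0.3, 1.9, 1.2, 0.3, 0.1, 0.6, 0.1, 1.0, 0.4, 0.8; M̄R̄ = 12.7000 / 14 = 0.9071
LCL = X̄ − 3·M̄R̄/d₂ = 1750.1733 − 3 × 0.9071 / 1.128 = 1747.7607

1747.76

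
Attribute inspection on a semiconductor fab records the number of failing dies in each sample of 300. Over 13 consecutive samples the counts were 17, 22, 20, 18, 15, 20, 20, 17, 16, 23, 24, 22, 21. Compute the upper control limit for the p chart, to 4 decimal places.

0.1082

p̄ = Σdᵢ / (k·n) = 255 / (13 × 300) = 0.06538
UCL = p̄ + 3·√(p̄(1−p̄)/n) = 0.06538 + 3 × √(0.06538×0.93462/300) = 0.06538 + 3 × 0.01427 = 0.10820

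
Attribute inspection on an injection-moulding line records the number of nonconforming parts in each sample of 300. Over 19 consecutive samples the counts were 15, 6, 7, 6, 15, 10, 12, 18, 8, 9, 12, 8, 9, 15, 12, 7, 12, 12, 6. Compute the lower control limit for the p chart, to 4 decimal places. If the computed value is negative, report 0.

0.0031

p̄ = Σdᵢ / (k·n) = 199 / (19 × 300) = 0.03491
LCL = p̄ − 3·√(p̄(1−p̄)/n) = 0.03491 − 3 × 0.01060 = 0.00312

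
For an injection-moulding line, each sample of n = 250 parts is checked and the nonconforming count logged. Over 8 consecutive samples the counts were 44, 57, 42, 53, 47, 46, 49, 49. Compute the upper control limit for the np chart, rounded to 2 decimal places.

p̄ = Σdᵢ / (k·n) = 387 / (8 × 250) = 0.19350
UCL = np̄ + 3·√(np̄(1−p̄)) = 48.3750 + 3 × √(48.3750×0.80650) = 48.3750 + 3 × 6.2462 = 67.1135

67.11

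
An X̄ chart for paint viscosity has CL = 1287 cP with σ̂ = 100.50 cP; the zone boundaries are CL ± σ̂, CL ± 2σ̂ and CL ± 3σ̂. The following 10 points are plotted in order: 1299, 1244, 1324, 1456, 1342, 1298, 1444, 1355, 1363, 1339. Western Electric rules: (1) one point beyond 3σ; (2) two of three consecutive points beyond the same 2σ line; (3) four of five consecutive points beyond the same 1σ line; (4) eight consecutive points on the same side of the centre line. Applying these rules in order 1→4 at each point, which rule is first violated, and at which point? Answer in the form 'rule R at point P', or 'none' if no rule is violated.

Zone of each point (C = within 1σ̂, B = 1σ̂–2σ̂, A = 2σ̂–3σ̂, * = beyond 3σ̂; sign = side of CL): 1:+C, 2:-C, 3:+C, 4:+B, 5:+C, 6:+C, 7:+B, 8:+C, 9:+C, 10:+C
Rule 4 (eight consecutive points on the same side of the centre line) is satisfied at point 10.

rule 4 at point 10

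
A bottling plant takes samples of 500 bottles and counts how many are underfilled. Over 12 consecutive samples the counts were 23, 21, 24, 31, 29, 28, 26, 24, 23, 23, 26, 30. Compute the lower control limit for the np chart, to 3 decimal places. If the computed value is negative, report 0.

p̄ = Σdᵢ / (k·n) = 308 / (12 × 500) = 0.05133
LCL = np̄ − 3·√(np̄(1−p̄)) = 25.6667 − 3 × 4.9345 = 10.8632

10.863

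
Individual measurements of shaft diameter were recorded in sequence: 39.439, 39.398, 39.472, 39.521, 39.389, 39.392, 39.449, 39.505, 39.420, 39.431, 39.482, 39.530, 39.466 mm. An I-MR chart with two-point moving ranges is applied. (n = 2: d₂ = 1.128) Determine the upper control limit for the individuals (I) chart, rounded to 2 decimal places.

X̄ = (39.439 + 39.398 + 39.472 + 39.521 + 39.389 + 39.392 + 39.449 + 39.505 + 39.420 + 39.431 + 39.482 + 39.530 + 39.466) / 13 = 39.4534
Moving ranges: 0.041, 0.074, 0.049, 0.132, 0.003, 0.057, 0.056, 0.085, 0.011, 0.051, 0.048, 0.064; M̄R̄ = 0.6710 / 12 = 0.0559
UCL = X̄ + 3·M̄R̄/d₂ = 39.4534 + 3 × 0.0559 / 1.128 = 39.6021

39.60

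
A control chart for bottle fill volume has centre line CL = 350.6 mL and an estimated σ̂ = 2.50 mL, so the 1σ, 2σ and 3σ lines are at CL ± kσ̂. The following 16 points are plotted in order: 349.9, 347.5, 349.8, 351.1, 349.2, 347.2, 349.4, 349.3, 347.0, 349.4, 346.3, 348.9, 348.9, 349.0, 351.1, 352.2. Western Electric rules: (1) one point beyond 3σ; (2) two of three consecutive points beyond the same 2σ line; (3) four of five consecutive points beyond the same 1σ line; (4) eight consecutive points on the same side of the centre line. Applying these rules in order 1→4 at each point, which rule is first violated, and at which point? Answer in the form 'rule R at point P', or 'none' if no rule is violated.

Zone of each point (C = within 1σ̂, B = 1σ̂–2σ̂, A = 2σ̂–3σ̂, * = beyond 3σ̂; sign = side of CL): 1:-C, 2:-B, 3:-C, 4:+C, 5:-C, 6:-B, 7:-C, 8:-C, 9:-B, 10:-C, 11:-B, 12:-C, 13:-C, 14:-C, 15:+C, 16:+C
Rule 4 (eight consecutive points on the same side of the centre line) is satisfied at point 12.

rule 4 at point 12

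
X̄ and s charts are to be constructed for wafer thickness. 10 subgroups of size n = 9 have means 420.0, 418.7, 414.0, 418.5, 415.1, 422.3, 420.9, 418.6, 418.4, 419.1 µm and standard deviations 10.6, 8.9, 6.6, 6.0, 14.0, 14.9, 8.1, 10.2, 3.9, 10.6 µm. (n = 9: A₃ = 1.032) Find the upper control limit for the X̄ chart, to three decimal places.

428.240

X̄̄ = (420.0 + 418.7 + 414.0 + 418.5 + 415.1 + 422.3 + 420.9 + 418.6 + 418.4 + 419.1) / 10 = 418.5600
s̄ = (10.6 + 8.9 + 6.6 + 6.0 + 14.0 + 14.9 + 8.1 + 10.2 + 3.9 + 10.6) / 10 = 9.3800
UCL = X̄̄ + A₃·s̄ = 418.5600 + 1.032 × 9.3800 = 428.2402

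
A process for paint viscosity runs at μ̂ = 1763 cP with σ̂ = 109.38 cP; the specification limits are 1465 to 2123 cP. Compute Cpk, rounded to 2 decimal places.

0.91

Cpu = (USL − μ̂) / (3σ̂) = (2123 − 1763) / (3 × 109.38) = 1.0971; Cpl = (μ̂ − LSL) / (3σ̂) = (1763 − 1465) / (3 × 109.38) = 0.9081; Cpk = min(Cpu, Cpl) = 0.9081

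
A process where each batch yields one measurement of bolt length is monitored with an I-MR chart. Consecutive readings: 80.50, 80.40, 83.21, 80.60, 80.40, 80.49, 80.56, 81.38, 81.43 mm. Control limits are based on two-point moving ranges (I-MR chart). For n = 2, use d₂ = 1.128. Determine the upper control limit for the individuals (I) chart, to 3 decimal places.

X̄ = (80.50 + 80.40 + 83.21 + 80.60 + 80.40 + 80.49 + 80.56 + 81.38 + 81.43) / 9 = 80.9967
Moving ranges: 0.10, 2.81, 2.61, 0.20, 0.09, 0.07, 0.82, 0.05; M̄R̄ = 6.7500 / 8 = 0.8438
UCL = X̄ + 3·M̄R̄/d₂ = 80.9967 + 3 × 0.8438 / 1.128 = 83.2407

83.241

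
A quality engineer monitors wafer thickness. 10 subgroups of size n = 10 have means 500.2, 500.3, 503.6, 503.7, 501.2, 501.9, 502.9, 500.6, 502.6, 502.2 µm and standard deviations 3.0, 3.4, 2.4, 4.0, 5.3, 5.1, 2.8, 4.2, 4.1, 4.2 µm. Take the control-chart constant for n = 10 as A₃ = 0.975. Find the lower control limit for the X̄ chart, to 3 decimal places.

498.166

X̄̄ = (500.2 + 500.3 + 503.6 + 503.7 + 501.2 + 501.9 + 502.9 + 500.6 + 502.6 + 502.2) / 10 = 501.9200
s̄ = (3.0 + 3.4 + 2.4 + 4.0 + 5.3 + 5.1 + 2.8 + 4.2 + 4.1 + 4.2) / 10 = 3.8500
LCL = X̄̄ − A₃·s̄ = 501.9200 − 0.975 × 3.8500 = 498.1662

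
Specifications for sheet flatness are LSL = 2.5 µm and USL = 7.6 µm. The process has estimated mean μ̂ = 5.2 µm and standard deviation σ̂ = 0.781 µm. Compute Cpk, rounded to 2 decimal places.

Cpu = (USL − μ̂) / (3σ̂) = (7.6 − 5.2) / (3 × 0.781) = 1.0243; Cpl = (μ̂ − LSL) / (3σ̂) = (5.2 − 2.5) / (3 × 0.781) = 1.1524; Cpk = min(Cpu, Cpl) = 1.0243

1.02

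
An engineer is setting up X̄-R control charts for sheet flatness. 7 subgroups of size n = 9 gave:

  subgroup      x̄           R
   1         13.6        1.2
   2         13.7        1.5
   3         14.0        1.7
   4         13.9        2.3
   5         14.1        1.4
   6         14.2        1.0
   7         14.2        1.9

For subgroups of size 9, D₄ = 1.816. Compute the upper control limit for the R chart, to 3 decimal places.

2.854

R̄ = (1.2 + 1.5 + 1.7 + 2.3 + 1.4 + 1.0 + 1.9) / 7 = 11.0000 / 7 = 1.5714
UCL_R = D₄·R̄ = 1.816 × 1.5714 = 2.8537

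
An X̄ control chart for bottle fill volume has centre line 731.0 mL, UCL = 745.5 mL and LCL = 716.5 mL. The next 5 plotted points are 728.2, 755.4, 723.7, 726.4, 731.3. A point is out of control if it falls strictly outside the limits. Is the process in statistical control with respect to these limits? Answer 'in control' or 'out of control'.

out of control

Compare each point to [716.5, 745.5]: sample 2 = 755.4 > UCL.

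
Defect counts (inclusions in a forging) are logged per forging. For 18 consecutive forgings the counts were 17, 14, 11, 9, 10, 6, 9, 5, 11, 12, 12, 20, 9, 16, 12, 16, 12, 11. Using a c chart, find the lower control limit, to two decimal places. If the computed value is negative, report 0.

1.48

c̄ = (17 + 14 + 11 + 9 + 10 + 6 + 9 + 5 + 11 + 12 + 12 + 20 + 9 + 16 + 12 + 16 + 12 + 11) / 18 = 212 / 18 = 11.7778
LCL = c̄ − 3√c̄ = 11.7778 − 3 × 3.4319 = 1.4821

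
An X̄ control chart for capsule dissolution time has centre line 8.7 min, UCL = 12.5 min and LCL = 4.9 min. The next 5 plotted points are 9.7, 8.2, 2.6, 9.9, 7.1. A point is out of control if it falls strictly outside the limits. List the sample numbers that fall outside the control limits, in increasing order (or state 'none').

3

Compare each point to [4.9, 12.5]: sample 3 = 2.6 < LCL.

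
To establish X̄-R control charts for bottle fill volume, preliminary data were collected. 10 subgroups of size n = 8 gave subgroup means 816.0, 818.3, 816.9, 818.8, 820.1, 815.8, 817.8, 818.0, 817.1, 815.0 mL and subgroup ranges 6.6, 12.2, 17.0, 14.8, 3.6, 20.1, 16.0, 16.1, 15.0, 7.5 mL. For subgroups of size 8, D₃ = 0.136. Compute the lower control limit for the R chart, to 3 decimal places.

R̄ = (6.6 + 12.2 + 17.0 + 14.8 + 3.6 + 20.1 + 16.0 + 16.1 + 15.0 + 7.5) / 10 = 128.9000 / 10 = 12.8900
LCL_R = D₃·R̄ = 0.136 × 12.8900 = 1.7530

1.753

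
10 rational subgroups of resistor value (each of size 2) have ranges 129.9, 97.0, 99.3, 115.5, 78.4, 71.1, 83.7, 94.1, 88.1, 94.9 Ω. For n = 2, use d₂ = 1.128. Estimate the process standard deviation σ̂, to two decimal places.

R̄ = (129.9 + 97.0 + 99.3 + 115.5 + 78.4 + 71.1 + 83.7 + 94.1 + 88.1 + 94.9) / 10 = 95.2000
σ̂ = R̄ / d₂ = 95.2000 / 1.128 = 84.3972

84.40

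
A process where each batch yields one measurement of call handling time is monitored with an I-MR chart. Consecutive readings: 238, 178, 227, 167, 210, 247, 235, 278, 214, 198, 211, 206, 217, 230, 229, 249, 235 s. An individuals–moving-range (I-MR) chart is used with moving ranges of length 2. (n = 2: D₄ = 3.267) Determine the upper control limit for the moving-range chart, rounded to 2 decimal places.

94.13

Moving ranges: 60, 49, 60, 43, 37, 12, 43, 64, 16, 13, 5, 11, 13, 1, 20, 14; M̄R̄ = 461.0000 / 16 = 28.8125
UCL_MR = D₄·M̄R̄ = 3.267 × 28.8125 = 94.1304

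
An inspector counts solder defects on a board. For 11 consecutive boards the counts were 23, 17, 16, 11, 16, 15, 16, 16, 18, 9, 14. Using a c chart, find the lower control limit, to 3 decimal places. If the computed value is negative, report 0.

3.717

c̄ = (23 + 17 + 16 + 11 + 16 + 15 + 16 + 16 + 18 + 9 + 14) / 11 = 171 / 11 = 15.5455
LCL = c̄ − 3√c̄ = 15.5455 − 3 × 3.9428 = 3.7171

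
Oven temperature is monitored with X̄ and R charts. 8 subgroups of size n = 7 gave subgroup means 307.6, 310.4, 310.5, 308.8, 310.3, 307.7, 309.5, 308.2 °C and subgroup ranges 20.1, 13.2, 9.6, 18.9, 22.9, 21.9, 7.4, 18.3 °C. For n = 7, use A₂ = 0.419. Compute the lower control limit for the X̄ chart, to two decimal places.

302.20

X̄̄ = (307.6 + 310.4 + 310.5 + 308.8 + 310.3 + 307.7 + 309.5 + 308.2) / 8 = 2473.0000 / 8 = 309.1250
R̄ = (20.1 + 13.2 + 9.6 + 18.9 + 22.9 + 21.9 + 7.4 + 18.3) / 8 = 132.3000 / 8 = 16.5375
LCL = X̄̄ − A₂·R̄ = 309.1250 − 0.419 × 16.5375 = 302.1958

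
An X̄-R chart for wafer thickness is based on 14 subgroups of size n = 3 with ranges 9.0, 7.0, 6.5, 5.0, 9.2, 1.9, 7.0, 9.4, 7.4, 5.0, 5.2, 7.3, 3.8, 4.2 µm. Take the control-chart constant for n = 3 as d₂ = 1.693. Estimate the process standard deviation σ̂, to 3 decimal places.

3.709

R̄ = (9.0 + 7.0 + 6.5 + 5.0 + 9.2 + 1.9 + 7.0 + 9.4 + 7.4 + 5.0 + 5.2 + 7.3 + 3.8 + 4.2) / 14 = 6.2786
σ̂ = R̄ / d₂ = 6.2786 / 1.693 = 3.7085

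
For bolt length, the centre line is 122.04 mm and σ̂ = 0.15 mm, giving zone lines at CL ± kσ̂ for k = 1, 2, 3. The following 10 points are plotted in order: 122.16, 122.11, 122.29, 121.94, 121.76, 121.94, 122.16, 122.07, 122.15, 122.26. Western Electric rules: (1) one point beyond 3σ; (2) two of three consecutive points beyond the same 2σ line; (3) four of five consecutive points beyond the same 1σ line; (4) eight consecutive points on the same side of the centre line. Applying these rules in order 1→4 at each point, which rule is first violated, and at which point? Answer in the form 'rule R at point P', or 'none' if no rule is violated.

Zone of each point (C = within 1σ̂, B = 1σ̂–2σ̂, A = 2σ̂–3σ̂, * = beyond 3σ̂; sign = side of CL): 1:+C, 2:+C, 3:+B, 4:-C, 5:-B, 6:-C, 7:+C, 8:+C, 9:+C, 10:+B
No rule fires across all 10 points.

none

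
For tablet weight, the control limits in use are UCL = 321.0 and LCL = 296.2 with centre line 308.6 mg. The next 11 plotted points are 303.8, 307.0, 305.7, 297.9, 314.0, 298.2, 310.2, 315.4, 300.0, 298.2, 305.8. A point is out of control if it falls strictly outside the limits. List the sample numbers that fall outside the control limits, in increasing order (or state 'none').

All 11 points lie within [296.2, 321.0].

none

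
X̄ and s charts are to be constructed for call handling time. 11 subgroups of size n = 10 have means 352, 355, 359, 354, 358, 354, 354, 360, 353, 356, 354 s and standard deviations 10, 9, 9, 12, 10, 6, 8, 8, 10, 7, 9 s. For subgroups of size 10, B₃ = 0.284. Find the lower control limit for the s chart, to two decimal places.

2.53

s̄ = (10 + 9 + 9 + 12 + 10 + 6 + 8 + 8 + 10 + 7 + 9) / 11 = 8.9091
LCL_s = B₃·s̄ = 0.284 × 8.9091 = 2.5302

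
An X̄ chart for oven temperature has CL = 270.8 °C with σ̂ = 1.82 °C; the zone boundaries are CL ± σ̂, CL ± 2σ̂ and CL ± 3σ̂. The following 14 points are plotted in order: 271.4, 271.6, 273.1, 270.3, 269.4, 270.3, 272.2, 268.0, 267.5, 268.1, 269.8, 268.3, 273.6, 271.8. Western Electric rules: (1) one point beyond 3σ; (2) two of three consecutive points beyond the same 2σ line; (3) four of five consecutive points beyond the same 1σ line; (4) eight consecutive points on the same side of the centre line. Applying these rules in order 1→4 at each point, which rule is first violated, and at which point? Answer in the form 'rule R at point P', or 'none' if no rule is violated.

Zone of each point (C = within 1σ̂, B = 1σ̂–2σ̂, A = 2σ̂–3σ̂, * = beyond 3σ̂; sign = side of CL): 1:+C, 2:+C, 3:+B, 4:-C, 5:-C, 6:-C, 7:+C, 8:-B, 9:-B, 10:-B, 11:-C, 12:-B, 13:+B, 14:+C
Rule 3 (four of five consecutive points beyond the same 1σ limit) is satisfied at point 12.

rule 3 at point 12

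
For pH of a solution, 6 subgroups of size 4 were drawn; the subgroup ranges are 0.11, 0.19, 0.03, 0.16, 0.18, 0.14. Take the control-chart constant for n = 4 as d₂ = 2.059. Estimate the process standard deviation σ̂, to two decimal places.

R̄ = (0.11 + 0.19 + 0.03 + 0.16 + 0.18 + 0.14) / 6 = 0.1350
σ̂ = R̄ / d₂ = 0.1350 / 2.059 = 0.0656

0.07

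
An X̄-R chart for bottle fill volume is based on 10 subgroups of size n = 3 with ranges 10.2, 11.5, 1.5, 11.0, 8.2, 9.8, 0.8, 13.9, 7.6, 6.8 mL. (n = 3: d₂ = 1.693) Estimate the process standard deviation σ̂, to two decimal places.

R̄ = (10.2 + 11.5 + 1.5 + 11.0 + 8.2 + 9.8 + 0.8 + 13.9 + 7.6 + 6.8) / 10 = 8.1300
σ̂ = R̄ / d₂ = 8.1300 / 1.693 = 4.8021

4.80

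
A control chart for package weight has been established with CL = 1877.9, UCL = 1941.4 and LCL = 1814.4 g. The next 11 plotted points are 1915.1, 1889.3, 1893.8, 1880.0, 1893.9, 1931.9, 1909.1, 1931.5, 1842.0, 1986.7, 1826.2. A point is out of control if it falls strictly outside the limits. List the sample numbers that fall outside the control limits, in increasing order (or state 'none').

Compare each point to [1814.4, 1941.4]: sample 10 = 1986.7 > UCL.

10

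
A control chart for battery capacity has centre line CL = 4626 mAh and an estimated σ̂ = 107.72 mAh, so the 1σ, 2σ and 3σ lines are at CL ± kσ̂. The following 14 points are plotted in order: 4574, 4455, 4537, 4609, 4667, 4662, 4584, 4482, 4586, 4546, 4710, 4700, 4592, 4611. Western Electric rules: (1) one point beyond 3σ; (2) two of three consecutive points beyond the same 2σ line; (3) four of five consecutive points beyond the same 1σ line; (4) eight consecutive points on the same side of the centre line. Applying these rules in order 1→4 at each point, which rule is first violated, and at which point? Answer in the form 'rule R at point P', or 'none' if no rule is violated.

Zone of each point (C = within 1σ̂, B = 1σ̂–2σ̂, A = 2σ̂–3σ̂, * = beyond 3σ̂; sign = side of CL): 1:-C, 2:-B, 3:-C, 4:-C, 5:+C, 6:+C, 7:-C, 8:-B, 9:-C, 10:-C, 11:+C, 12:+C, 13:-C, 14:-C
No rule fires across all 14 points.

none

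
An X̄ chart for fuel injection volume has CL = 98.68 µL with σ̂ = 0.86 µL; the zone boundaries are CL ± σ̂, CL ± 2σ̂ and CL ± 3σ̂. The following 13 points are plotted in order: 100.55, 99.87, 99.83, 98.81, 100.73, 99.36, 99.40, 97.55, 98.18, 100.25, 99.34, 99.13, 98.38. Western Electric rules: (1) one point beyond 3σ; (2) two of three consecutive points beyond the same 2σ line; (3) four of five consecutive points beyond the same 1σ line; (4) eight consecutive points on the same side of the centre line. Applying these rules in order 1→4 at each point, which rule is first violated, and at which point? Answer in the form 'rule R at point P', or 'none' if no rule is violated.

rule 3 at point 5

Zone of each point (C = within 1σ̂, B = 1σ̂–2σ̂, A = 2σ̂–3σ̂, * = beyond 3σ̂; sign = side of CL): 1:+A, 2:+B, 3:+B, 4:+C, 5:+A, 6:+C, 7:+C, 8:-B, 9:-C, 10:+B, 11:+C, 12:+C, 13:-C
Rule 3 (four of five consecutive points beyond the same 1σ limit) is satisfied at point 5.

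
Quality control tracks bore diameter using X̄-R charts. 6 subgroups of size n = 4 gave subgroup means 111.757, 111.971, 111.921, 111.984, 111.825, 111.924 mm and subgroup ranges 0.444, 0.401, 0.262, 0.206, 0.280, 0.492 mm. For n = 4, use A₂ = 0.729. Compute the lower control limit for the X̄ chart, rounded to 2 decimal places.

111.64

X̄̄ = (111.757 + 111.971 + 111.921 + 111.984 + 111.825 + 111.924) / 6 = 671.3820 / 6 = 111.8970
R̄ = (0.444 + 0.401 + 0.262 + 0.206 + 0.280 + 0.492) / 6 = 2.0850 / 6 = 0.3475
LCL = X̄̄ − A₂·R̄ = 111.8970 − 0.729 × 0.3475 = 111.6437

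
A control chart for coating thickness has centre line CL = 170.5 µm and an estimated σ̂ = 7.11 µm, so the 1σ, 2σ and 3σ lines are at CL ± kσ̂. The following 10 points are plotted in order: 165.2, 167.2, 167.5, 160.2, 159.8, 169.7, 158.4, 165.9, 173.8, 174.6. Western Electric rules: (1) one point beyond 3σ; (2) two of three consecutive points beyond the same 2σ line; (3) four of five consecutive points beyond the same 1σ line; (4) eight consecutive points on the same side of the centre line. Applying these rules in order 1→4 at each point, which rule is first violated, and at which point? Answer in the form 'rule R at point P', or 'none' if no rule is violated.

rule 4 at point 8

Zone of each point (C = within 1σ̂, B = 1σ̂–2σ̂, A = 2σ̂–3σ̂, * = beyond 3σ̂; sign = side of CL): 1:-C, 2:-C, 3:-C, 4:-B, 5:-B, 6:-C, 7:-B, 8:-C, 9:+C, 10:+C
Rule 4 (eight consecutive points on the same side of the centre line) is satisfied at point 8.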